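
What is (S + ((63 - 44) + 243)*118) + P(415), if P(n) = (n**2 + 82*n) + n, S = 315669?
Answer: 553255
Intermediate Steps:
P(n) = n**2 + 83*n
(S + ((63 - 44) + 243)*118) + P(415) = (315669 + ((63 - 44) + 243)*118) + 415*(83 + 415) = (315669 + (19 + 243)*118) + 415*498 = (315669 + 262*118) + 206670 = (315669 + 30916) + 206670 = 346585 + 206670 = 553255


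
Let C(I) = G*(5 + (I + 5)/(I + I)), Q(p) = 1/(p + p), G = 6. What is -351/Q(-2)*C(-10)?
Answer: 44226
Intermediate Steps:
Q(p) = 1/(2*p)
C(I) = 30 + 3*(5 + I)/I (C(I) = 6*(5 + (I + 5)/(I + I)) = 6*(5 + (5 + I)/((2*I))) = 6*(5 + (5 + I)*(1/(2*I))) = 6*(5 + (5 + I)/(2*I)) = 30 + 3*(5 + I)/I)
-351/Q(-2)*C(-10) = -351/(((½)/(-2)))*(33 + 15/(-10)) = -351/(((½)*(-½)))*(33 + 15*(-⅒)) = -351/(-¼)*(33 - 3/2) = -351*(-4)*63/2 = -(-1404)*63/2 = -1*(-44226) = 44226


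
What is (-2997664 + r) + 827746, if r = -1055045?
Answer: -3224963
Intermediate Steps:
(-2997664 + r) + 827746 = (-2997664 - 1055045) + 827746 = -4052709 + 827746 = -3224963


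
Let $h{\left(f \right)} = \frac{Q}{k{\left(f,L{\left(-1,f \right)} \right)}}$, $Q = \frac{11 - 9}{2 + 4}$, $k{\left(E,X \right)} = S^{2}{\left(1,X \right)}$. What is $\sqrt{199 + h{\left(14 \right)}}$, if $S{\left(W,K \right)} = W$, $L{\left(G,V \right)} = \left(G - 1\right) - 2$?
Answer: $\frac{\sqrt{1794}}{3} \approx 14.119$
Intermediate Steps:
$L{\left(G,V \right)} = -3 + G$ ($L{\left(G,V \right)} = \left(-1 + G\right) - 2 = -3 + G$)
$k{\left(E,X \right)} = 1$ ($k{\left(E,X \right)} = 1^{2} = 1$)
$Q = \frac{1}{3}$ ($Q = \frac{2}{6} = 2 \cdot \frac{1}{6} = \frac{1}{3} \approx 0.33333$)
$h{\left(f \right)} = \frac{1}{3}$ ($h{\left(f \right)} = \frac{1}{3 \cdot 1} = \frac{1}{3} \cdot 1 = \frac{1}{3}$)
$\sqrt{199 + h{\left(14 \right)}} = \sqrt{199 + \frac{1}{3}} = \sqrt{\frac{598}{3}} = \frac{\sqrt{1794}}{3}$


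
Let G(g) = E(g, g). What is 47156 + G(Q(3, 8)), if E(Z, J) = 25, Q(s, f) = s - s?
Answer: 47181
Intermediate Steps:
Q(s, f) = 0
G(g) = 25
47156 + G(Q(3, 8)) = 47156 + 25 = 47181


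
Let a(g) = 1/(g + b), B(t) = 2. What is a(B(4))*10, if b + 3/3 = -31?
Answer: -⅓ ≈ -0.33333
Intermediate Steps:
b = -32 (b = -1 - 31 = -32)
a(g) = 1/(-32 + g) (a(g) = 1/(g - 32) = 1/(-32 + g))
a(B(4))*10 = 10/(-32 + 2) = 10/(-30) = -1/30*10 = -⅓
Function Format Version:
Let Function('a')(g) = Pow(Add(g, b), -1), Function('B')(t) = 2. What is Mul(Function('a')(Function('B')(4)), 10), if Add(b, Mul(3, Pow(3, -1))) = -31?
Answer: Rational(-1, 3) ≈ -0.33333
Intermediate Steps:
b = -32 (b = Add(-1, -31) = -32)
Function('a')(g) = Pow(Add(-32, g), -1) (Function('a')(g) = Pow(Add(g, -32), -1) = Pow(Add(-32, g), -1))
Mul(Function('a')(Function('B')(4)), 10) = Mul(Pow(Add(-32, 2), -1), 10) = Mul(Pow(-30, -1), 10) = Mul(Rational(-1, 30), 10) = Rational(-1, 3)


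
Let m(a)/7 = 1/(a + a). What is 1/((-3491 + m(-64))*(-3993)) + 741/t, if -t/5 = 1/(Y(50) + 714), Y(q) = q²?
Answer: -849884694266194/1784292015 ≈ -4.7632e+5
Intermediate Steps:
m(a) = 7/(2*a) (m(a) = 7/(a + a) = 7/((2*a)) = 7*(1/(2*a)) = 7/(2*a))
t = -5/3214 (t = -5/(50² + 714) = -5/(2500 + 714) = -5/3214 ≈ -0.0015557)
1/((-3491 + m(-64))*(-3993)) + 741/t = 1/(-3491 + (7/2)/(-64)*(-3993)) + 741/(-5/3214) = -1/3993/(-3491 + (7/2)*(-1/64)) + 741*(-3214/5) = -1/3993/(-3491 - 7/128) - 2381574/5 = -1/3993/(-446855/128) - 2381574/5 = -128/446855*(-1/3993) - 2381574/5 = 128/1784292015 - 2381574/5 = -849884694266194/1784292015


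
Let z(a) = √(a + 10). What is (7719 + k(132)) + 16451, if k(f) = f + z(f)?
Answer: 24302 + √142 ≈ 24314.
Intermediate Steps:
z(a) = √(10 + a)
k(f) = f + √(10 + f)
(7719 + k(132)) + 16451 = (7719 + (132 + √(10 + 132))) + 16451 = (7719 + (132 + √142)) + 16451 = (7851 + √142) + 16451 = 24302 + √142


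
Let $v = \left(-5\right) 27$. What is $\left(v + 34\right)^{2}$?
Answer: $10201$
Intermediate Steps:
$v = -135$
$\left(v + 34\right)^{2} = \left(-135 + 34\right)^{2} = \left(-101\right)^{2} = 10201$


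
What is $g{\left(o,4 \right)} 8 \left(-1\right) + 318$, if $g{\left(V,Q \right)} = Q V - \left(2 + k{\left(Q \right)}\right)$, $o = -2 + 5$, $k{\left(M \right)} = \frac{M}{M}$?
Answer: $246$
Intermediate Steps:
$k{\left(M \right)} = 1$
$o = 3$
$g{\left(V,Q \right)} = -3 + Q V$ ($g{\left(V,Q \right)} = Q V - 3 = -3 + Q V$)
$g{\left(o,4 \right)} 8 \left(-1\right) + 318 = \left(-3 + 4 \cdot 3\right) 8 \left(-1\right) + 318 = \left(-3 + 12\right) 8 \left(-1\right) + 318 = 9 \cdot 8 \left(-1\right) + 318 = 72 \left(-1\right) + 318 = -72 + 318 = 246$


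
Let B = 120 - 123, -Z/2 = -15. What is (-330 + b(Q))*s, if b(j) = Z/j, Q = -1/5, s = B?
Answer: 1440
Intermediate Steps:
Z = 30 (Z = -2*(-15) = 30)
B = -3
s = -3
Q = -⅕ (Q = -1*⅕ = -⅕ ≈ -0.20000)
b(j) = 30/j
(-330 + b(Q))*s = (-330 + 30/(-⅕))*(-3) = (-330 + 30*(-5))*(-3) = (-330 - 150)*(-3) = -480*(-3) = 1440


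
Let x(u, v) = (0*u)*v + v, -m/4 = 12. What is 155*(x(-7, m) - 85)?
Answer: -20615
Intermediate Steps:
m = -48 (m = -4*12 = -48)
x(u, v) = v (x(u, v) = 0*v + v = 0 + v = v)
155*(x(-7, m) - 85) = 155*(-48 - 85) = 155*(-133) = -20615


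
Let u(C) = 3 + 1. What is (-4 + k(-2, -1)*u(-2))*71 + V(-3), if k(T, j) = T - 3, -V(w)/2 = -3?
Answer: -1698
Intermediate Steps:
V(w) = 6 (V(w) = -2*(-3) = 6)
u(C) = 4
k(T, j) = -3 + T
(-4 + k(-2, -1)*u(-2))*71 + V(-3) = (-4 + (-3 - 2)*4)*71 + 6 = (-4 - 5*4)*71 + 6 = (-4 - 20)*71 + 6 = -24*71 + 6 = -1704 + 6 = -1698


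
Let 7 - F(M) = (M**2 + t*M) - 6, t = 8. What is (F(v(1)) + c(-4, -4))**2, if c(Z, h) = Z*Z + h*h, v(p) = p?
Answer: 1296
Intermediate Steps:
c(Z, h) = Z**2 + h**2
F(M) = 13 - M**2 - 8*M (F(M) = 7 - ((M**2 + 8*M) - 6) = 7 - (-6 + M**2 + 8*M) = 7 + (6 - M**2 - 8*M) = 13 - M**2 - 8*M)
(F(v(1)) + c(-4, -4))**2 = ((13 - 1*1**2 - 8*1) + ((-4)**2 + (-4)**2))**2 = ((13 - 1*1 - 8) + (16 + 16))**2 = ((13 - 1 - 8) + 32)**2 = (4 + 32)**2 = 36**2 = 1296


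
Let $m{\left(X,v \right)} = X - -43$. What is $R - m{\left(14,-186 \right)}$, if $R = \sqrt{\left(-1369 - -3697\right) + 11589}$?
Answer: $-57 + \sqrt{13917} \approx 60.97$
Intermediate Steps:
$m{\left(X,v \right)} = 43 + X$ ($m{\left(X,v \right)} = X + 43 = 43 + X$)
$R = \sqrt{13917}$ ($R = \sqrt{\left(-1369 + 3697\right) + 11589} = \sqrt{2328 + 11589} = \sqrt{13917} \approx 117.97$)
$R - m{\left(14,-186 \right)} = \sqrt{13917} - \left(43 + 14\right) = \sqrt{13917} - 57 = -57 + \sqrt{13917}$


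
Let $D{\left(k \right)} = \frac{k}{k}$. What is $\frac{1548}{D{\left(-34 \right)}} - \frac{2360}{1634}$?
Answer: $\frac{1263536}{817} \approx 1546.6$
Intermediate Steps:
$D{\left(k \right)} = 1$
$\frac{1548}{D{\left(-34 \right)}} - \frac{2360}{1634} = \frac{1548}{1} - \frac{2360}{1634} = 1548 \cdot 1 - \frac{1180}{817} = 1548 - \frac{1180}{817} = \frac{1263536}{817}$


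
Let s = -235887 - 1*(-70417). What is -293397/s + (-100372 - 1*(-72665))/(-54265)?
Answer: 4101173099/1795845910 ≈ 2.2837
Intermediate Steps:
s = -165470 (s = -235887 + 70417 = -165470)
-293397/s + (-100372 - 1*(-72665))/(-54265) = -293397/(-165470) + (-100372 - 1*(-72665))/(-54265) = -293397*(-1/165470) + (-100372 + 72665)*(-1/54265) = 293397/165470 - 27707*(-1/54265) = 293397/165470 + 27707/54265 = 4101173099/1795845910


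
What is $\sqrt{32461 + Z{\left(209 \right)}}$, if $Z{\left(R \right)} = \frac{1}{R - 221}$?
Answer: $\frac{\sqrt{1168593}}{6} \approx 180.17$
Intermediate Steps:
$Z{\left(R \right)} = \frac{1}{-221 + R}$
$\sqrt{32461 + Z{\left(209 \right)}} = \sqrt{32461 + \frac{1}{-221 + 209}} = \sqrt{32461 + \frac{1}{-12}} = \sqrt{32461 - \frac{1}{12}} = \sqrt{\frac{389531}{12}} = \frac{\sqrt{1168593}}{6}$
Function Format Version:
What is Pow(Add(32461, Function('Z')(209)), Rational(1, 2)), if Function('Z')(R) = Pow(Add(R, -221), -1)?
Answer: Mul(Rational(1, 6), Pow(1168593, Rational(1, 2))) ≈ 180.17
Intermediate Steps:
Function('Z')(R) = Pow(Add(-221, R), -1)
Pow(Add(32461, Function('Z')(209)), Rational(1, 2)) = Pow(Add(32461, Pow(Add(-221, 209), -1)), Rational(1, 2)) = Pow(Add(32461, Pow(-12, -1)), Rational(1, 2)) = Pow(Add(32461, Rational(-1, 12)), Rational(1, 2)) = Pow(Rational(389531, 12), Rational(1, 2)) = Mul(Rational(1, 6), Pow(1168593, Rational(1, 2)))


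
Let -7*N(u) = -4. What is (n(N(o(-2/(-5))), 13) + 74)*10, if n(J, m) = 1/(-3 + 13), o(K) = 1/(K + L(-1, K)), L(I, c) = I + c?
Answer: 741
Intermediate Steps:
o(K) = 1/(-1 + 2*K) (o(K) = 1/(K + (-1 + K)) = 1/(-1 + 2*K))
N(u) = 4/7 (N(u) = -⅐*(-4) = 4/7)
n(J, m) = ⅒ (n(J, m) = 1/10 = ⅒)
(n(N(o(-2/(-5))), 13) + 74)*10 = (⅒ + 74)*10 = (741/10)*10 = 741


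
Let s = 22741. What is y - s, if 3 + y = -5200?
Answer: -27944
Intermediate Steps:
y = -5203 (y = -3 - 5200 = -5203)
y - s = -5203 - 1*22741 = -5203 - 22741 = -27944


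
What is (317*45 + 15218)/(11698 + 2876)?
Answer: 29483/14574 ≈ 2.0230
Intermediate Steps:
(317*45 + 15218)/(11698 + 2876) = (14265 + 15218)/14574 = 29483*(1/14574) = 29483/14574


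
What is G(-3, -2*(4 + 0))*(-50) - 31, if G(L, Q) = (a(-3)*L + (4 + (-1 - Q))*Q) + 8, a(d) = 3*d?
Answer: 2619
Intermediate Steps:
G(L, Q) = 8 - 9*L + Q*(3 - Q) (G(L, Q) = ((3*(-3))*L + (4 + (-1 - Q))*Q) + 8 = (-9*L + (3 - Q)*Q) + 8 = (-9*L + Q*(3 - Q)) + 8 = 8 - 9*L + Q*(3 - Q))
G(-3, -2*(4 + 0))*(-50) - 31 = (8 - (-2*(4 + 0))**2 - 9*(-3) + 3*(-2*(4 + 0)))*(-50) - 31 = (8 - (-2*4)**2 + 27 + 3*(-2*4))*(-50) - 31 = (8 - 1*(-8)**2 + 27 + 3*(-8))*(-50) - 31 = (8 - 1*64 + 27 - 24)*(-50) - 31 = (8 - 64 + 27 - 24)*(-50) - 31 = -53*(-50) - 31 = 2650 - 31 = 2619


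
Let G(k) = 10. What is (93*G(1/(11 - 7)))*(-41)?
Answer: -38130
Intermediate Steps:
(93*G(1/(11 - 7)))*(-41) = (93*10)*(-41) = 930*(-41) = -38130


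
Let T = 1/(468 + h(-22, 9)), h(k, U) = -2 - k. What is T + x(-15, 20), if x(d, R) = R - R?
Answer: 1/488 ≈ 0.0020492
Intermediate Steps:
x(d, R) = 0
T = 1/488 (T = 1/(468 + (-2 - 1*(-22))) = 1/(468 + (-2 + 22)) = 1/(468 + 20) = 1/488 ≈ 0.0020492)
T + x(-15, 20) = 1/488 + 0 = 1/488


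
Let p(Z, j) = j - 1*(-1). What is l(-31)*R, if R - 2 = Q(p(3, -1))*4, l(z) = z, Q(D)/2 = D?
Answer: -62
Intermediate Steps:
p(Z, j) = 1 + j (p(Z, j) = j + 1 = 1 + j)
Q(D) = 2*D
R = 2 (R = 2 + (2*(1 - 1))*4 = 2 + (2*0)*4 = 2 + 0*4 = 2 + 0 = 2)
l(-31)*R = -31*2 = -62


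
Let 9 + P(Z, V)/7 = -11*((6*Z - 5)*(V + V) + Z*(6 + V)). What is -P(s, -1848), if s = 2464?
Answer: -4555464081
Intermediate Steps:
P(Z, V) = -63 - 154*V*(-5 + 6*Z) - 77*Z*(6 + V) (P(Z, V) = -63 + 7*(-11*((6*Z - 5)*(V + V) + Z*(6 + V))) = -63 + 7*(-11*((-5 + 6*Z)*(2*V) + Z*(6 + V))) = -63 + 7*(-11*(2*V*(-5 + 6*Z) + Z*(6 + V))) = -63 + 7*(-11*(Z*(6 + V) + 2*V*(-5 + 6*Z))) = -63 + 7*(-22*V*(-5 + 6*Z) - 11*Z*(6 + V)) = -63 + (-154*V*(-5 + 6*Z) - 77*Z*(6 + V)) = -63 - 154*V*(-5 + 6*Z) - 77*Z*(6 + V))
-P(s, -1848) = -(-63 - 462*2464 + 770*(-1848) - 1001*(-1848)*2464) = -(-63 - 1138368 - 1422960 + 4558025472) = -1*4555464081 = -4555464081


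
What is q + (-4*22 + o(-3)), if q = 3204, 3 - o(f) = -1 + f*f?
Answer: 3111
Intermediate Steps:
o(f) = 4 - f**2 (o(f) = 3 - (-1 + f*f) = 3 - (-1 + f**2) = 3 + (1 - f**2) = 4 - f**2)
q + (-4*22 + o(-3)) = 3204 + (-4*22 + (4 - 1*(-3)**2)) = 3204 + (-88 + (4 - 1*9)) = 3204 + (-88 + (4 - 9)) = 3204 + (-88 - 5) = 3204 - 93 = 3111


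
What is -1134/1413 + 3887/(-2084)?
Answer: -872843/327188 ≈ -2.6677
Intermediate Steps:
-1134/1413 + 3887/(-2084) = -1134*1/1413 + 3887*(-1/2084) = -126/157 - 3887/2084 = -872843/327188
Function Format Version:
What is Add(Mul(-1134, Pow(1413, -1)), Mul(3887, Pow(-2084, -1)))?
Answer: Rational(-872843, 327188) ≈ -2.6677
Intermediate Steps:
Add(Mul(-1134, Pow(1413, -1)), Mul(3887, Pow(-2084, -1))) = Add(Mul(-1134, Rational(1, 1413)), Mul(3887, Rational(-1, 2084))) = Add(Rational(-126, 157), Rational(-3887, 2084)) = Rational(-872843, 327188)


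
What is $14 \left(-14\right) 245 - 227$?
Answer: $-48247$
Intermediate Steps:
$14 \left(-14\right) 245 - 227 = \left(-196\right) 245 - 227 = -48020 - 227 = -48247$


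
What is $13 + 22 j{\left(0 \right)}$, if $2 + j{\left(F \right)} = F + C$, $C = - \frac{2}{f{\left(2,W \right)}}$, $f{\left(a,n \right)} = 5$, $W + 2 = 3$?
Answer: $- \frac{199}{5} \approx -39.8$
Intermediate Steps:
$W = 1$ ($W = -2 + 3 = 1$)
$C = - \frac{2}{5} \approx -0.4$
$j{\left(F \right)} = - \frac{12}{5} + F$ ($j{\left(F \right)} = -2 + \left(F - \frac{2}{5}\right) = -2 + \left(- \frac{2}{5} + F\right) = - \frac{12}{5} + F$)
$13 + 22 j{\left(0 \right)} = 13 + 22 \left(- \frac{12}{5} + 0\right) = 13 + 22 \left(- \frac{12}{5}\right) = 13 - \frac{264}{5} = - \frac{199}{5}$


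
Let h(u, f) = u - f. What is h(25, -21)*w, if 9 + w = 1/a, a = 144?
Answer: -29785/72 ≈ -413.68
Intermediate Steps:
w = -1295/144 (w = -9 + 1/144 = -1295/144 ≈ -8.9931)
h(25, -21)*w = (25 - 1*(-21))*(-1295/144) = (25 + 21)*(-1295/144) = 46*(-1295/144) = -29785/72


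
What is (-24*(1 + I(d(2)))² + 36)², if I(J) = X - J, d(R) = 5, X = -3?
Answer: 1299600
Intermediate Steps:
I(J) = -3 - J
(-24*(1 + I(d(2)))² + 36)² = (-24*(1 + (-3 - 1*5))² + 36)² = (-24*(1 + (-3 - 5))² + 36)² = (-24*(1 - 8)² + 36)² = (-24*(-7)² + 36)² = (-24*49 + 36)² = (-1176 + 36)² = (-1140)² = 1299600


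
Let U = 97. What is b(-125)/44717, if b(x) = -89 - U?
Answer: -186/44717 ≈ -0.0041595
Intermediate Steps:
b(x) = -186 (b(x) = -89 - 1*97 = -89 - 97 = -186)
b(-125)/44717 = -186/44717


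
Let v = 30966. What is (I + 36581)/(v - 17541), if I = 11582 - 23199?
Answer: 24964/13425 ≈ 1.8595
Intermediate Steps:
I = -11617
(I + 36581)/(v - 17541) = (-11617 + 36581)/(30966 - 17541) = 24964/13425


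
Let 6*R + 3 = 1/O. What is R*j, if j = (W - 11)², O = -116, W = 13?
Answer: -349/174 ≈ -2.0057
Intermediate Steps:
R = -349/696 (R = -½ + (⅙)/(-116) = -½ + (⅙)*(-1/116) = -½ - 1/696 = -349/696 ≈ -0.50144)
j = 4 (j = (13 - 11)² = 2² = 4)
R*j = -349/696*4 = -349/174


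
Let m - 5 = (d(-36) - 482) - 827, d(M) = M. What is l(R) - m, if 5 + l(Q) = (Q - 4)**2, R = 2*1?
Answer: 1339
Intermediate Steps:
R = 2
l(Q) = -5 + (-4 + Q)**2 (l(Q) = -5 + (Q - 4)**2 = -5 + (-4 + Q)**2)
m = -1340 (m = 5 + ((-36 - 482) - 827) = 5 + (-518 - 827) = 5 - 1345 = -1340)
l(R) - m = (-5 + (-4 + 2)**2) - 1*(-1340) = (-5 + (-2)**2) + 1340 = (-5 + 4) + 1340 = -1 + 1340 = 1339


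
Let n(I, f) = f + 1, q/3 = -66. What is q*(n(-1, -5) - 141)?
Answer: 28710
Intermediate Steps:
q = -198 (q = 3*(-66) = -198)
n(I, f) = 1 + f
q*(n(-1, -5) - 141) = -198*((1 - 5) - 141) = -198*(-4 - 141) = -198*(-145) = 28710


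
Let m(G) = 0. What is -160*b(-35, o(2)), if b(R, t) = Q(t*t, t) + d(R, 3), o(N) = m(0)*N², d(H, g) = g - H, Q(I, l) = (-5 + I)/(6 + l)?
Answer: -17840/3 ≈ -5946.7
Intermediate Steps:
Q(I, l) = (-5 + I)/(6 + l)
o(N) = 0 (o(N) = 0*N² = 0)
b(R, t) = 3 - R + (-5 + t²)/(6 + t) (b(R, t) = (-5 + t*t)/(6 + t) + (3 - R) = (-5 + t²)/(6 + t) + (3 - R) = 3 - R + (-5 + t²)/(6 + t))
-160*b(-35, o(2)) = -160*(-5 + 0² + (3 - 1*(-35))*(6 + 0))/(6 + 0) = -160*(-5 + 0 + (3 + 35)*6)/6 = -80*(-5 + 0 + 38*6)/3 = -80*(-5 + 0 + 228)/3 = -80*223/3 = -160*223/6 = -17840/3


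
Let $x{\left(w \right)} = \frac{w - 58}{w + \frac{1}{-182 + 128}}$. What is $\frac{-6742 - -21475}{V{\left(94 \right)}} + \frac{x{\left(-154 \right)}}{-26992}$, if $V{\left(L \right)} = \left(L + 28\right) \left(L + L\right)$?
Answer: $\frac{206699056299}{321809947144} \approx 0.6423$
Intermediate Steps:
$x{\left(w \right)} = \frac{-58 + w}{- \frac{1}{54} + w}$ ($x{\left(w \right)} = \frac{-58 + w}{w + \frac{1}{-54}} = \frac{-58 + w}{w - \frac{1}{54}} = \frac{-58 + w}{- \frac{1}{54} + w}$)
$V{\left(L \right)} = 2 L \left(28 + L\right)$ ($V{\left(L \right)} = \left(28 + L\right) 2 L = 2 L \left(28 + L\right)$)
$\frac{-6742 - -21475}{V{\left(94 \right)}} + \frac{x{\left(-154 \right)}}{-26992} = \frac{-6742 - -21475}{2 \cdot 94 \left(28 + 94\right)} + \frac{54 \frac{1}{-1 + 54 \left(-154\right)} \left(-58 - 154\right)}{-26992} = \frac{-6742 + 21475}{2 \cdot 94 \cdot 122} + 54 \frac{1}{-1 - 8316} \left(-212\right) \left(- \frac{1}{26992}\right) = \frac{14733}{22936} + 54 \frac{1}{-8317} \left(-212\right) \left(- \frac{1}{26992}\right) = 14733 \cdot \frac{1}{22936} + 54 \left(- \frac{1}{8317}\right) \left(-212\right) \left(- \frac{1}{26992}\right) = \frac{14733}{22936} + \frac{11448}{8317} \left(- \frac{1}{26992}\right) = \frac{14733}{22936} - \frac{1431}{28061558} = \frac{206699056299}{321809947144}$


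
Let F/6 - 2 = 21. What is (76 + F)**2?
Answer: 45796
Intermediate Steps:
F = 138 (F = 12 + 6*21 = 12 + 126 = 138)
(76 + F)**2 = (76 + 138)**2 = 214**2 = 45796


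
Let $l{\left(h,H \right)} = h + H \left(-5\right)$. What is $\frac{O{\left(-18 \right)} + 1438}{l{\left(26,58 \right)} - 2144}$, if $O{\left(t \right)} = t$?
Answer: $- \frac{355}{602} \approx -0.5897$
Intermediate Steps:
$l{\left(h,H \right)} = h - 5 H$
$\frac{O{\left(-18 \right)} + 1438}{l{\left(26,58 \right)} - 2144} = \frac{-18 + 1438}{\left(26 - 290\right) - 2144} = \frac{1420}{\left(26 - 290\right) - 2144} = \frac{1420}{-264 - 2144} = \frac{1420}{-2408} = 1420 \left(- \frac{1}{2408}\right) = - \frac{355}{602}$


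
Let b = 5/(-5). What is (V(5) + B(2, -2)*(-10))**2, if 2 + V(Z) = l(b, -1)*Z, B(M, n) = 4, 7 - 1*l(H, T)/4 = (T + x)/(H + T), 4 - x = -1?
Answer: 19044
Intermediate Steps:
x = 5 (x = 4 - 1*(-1) = 4 + 1 = 5)
b = -1 (b = 5*(-1/5) = -1)
l(H, T) = 28 - 4*(5 + T)/(H + T) (l(H, T) = 28 - 4*(T + 5)/(H + T) = 28 - 4*(5 + T)/(H + T))
V(Z) = -2 + 36*Z (V(Z) = -2 + (4*(-5 + 6*(-1) + 7*(-1))/(-1 - 1))*Z = -2 + (4*(-5 - 6 - 7)/(-2))*Z = -2 + (4*(-1/2)*(-18))*Z = -2 + 36*Z)
(V(5) + B(2, -2)*(-10))**2 = ((-2 + 36*5) + 4*(-10))**2 = ((-2 + 180) - 40)**2 = (178 - 40)**2 = 138**2 = 19044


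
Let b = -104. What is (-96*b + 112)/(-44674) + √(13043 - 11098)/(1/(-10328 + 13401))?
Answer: -5048/22337 + 3073*√1945 ≈ 1.3553e+5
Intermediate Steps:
(-96*b + 112)/(-44674) + √(13043 - 11098)/(1/(-10328 + 13401)) = (-96*(-104) + 112)/(-44674) + √(13043 - 11098)/(1/(-10328 + 13401)) = (9984 + 112)*(-1/44674) + √1945/(1/3073) = 10096*(-1/44674) + √1945/(1/3073) = -5048/22337 + √1945*3073 = -5048/22337 + 3073*√1945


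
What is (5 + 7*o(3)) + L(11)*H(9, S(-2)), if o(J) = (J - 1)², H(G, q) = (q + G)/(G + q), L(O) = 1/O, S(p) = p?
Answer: 364/11 ≈ 33.091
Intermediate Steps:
H(G, q) = 1 (H(G, q) = (G + q)/(G + q) = 1)
o(J) = (-1 + J)²
(5 + 7*o(3)) + L(11)*H(9, S(-2)) = (5 + 7*(-1 + 3)²) + 1/11 = (5 + 7*2²) + (1/11)*1 = (5 + 7*4) + 1/11 = (5 + 28) + 1/11 = 33 + 1/11 = 364/11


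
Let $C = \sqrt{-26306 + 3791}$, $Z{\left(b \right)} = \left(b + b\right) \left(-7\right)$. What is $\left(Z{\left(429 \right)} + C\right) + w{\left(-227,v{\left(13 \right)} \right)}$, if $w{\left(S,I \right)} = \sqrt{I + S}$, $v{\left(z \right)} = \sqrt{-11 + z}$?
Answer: $-6006 + \sqrt{-227 + \sqrt{2}} + i \sqrt{22515} \approx -6006.0 + 165.07 i$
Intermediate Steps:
$Z{\left(b \right)} = - 14 b$ ($Z{\left(b \right)} = 2 b \left(-7\right) = - 14 b$)
$C = i \sqrt{22515}$ ($C = \sqrt{-22515} = i \sqrt{22515} \approx 150.05 i$)
$\left(Z{\left(429 \right)} + C\right) + w{\left(-227,v{\left(13 \right)} \right)} = \left(\left(-14\right) 429 + i \sqrt{22515}\right) + \sqrt{\sqrt{-11 + 13} - 227} = \left(-6006 + i \sqrt{22515}\right) + \sqrt{\sqrt{2} - 227} = \left(-6006 + i \sqrt{22515}\right) + \sqrt{-227 + \sqrt{2}} = -6006 + \sqrt{-227 + \sqrt{2}} + i \sqrt{22515}$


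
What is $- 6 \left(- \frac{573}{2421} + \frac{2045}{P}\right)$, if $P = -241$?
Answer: $\frac{3392692}{64829} \approx 52.333$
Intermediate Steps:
$- 6 \left(- \frac{573}{2421} + \frac{2045}{P}\right) = - 6 \left(- \frac{573}{2421} + \frac{2045}{-241}\right) = - 6 \left(\left(-573\right) \frac{1}{2421} + 2045 \left(- \frac{1}{241}\right)\right) = - 6 \left(- \frac{191}{807} - \frac{2045}{241}\right) = \left(-6\right) \left(- \frac{1696346}{194487}\right) = \frac{3392692}{64829}$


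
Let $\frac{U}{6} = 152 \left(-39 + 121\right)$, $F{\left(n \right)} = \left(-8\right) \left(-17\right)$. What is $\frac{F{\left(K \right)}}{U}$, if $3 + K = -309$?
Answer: $\frac{17}{9348} \approx 0.0018186$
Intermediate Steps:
$K = -312$ ($K = -3 - 309 = -312$)
$F{\left(n \right)} = 136$
$U = 74784$ ($U = 6 \cdot 152 \left(-39 + 121\right) = 6 \cdot 152 \cdot 82 = 6 \cdot 12464 = 74784$)
$\frac{F{\left(K \right)}}{U} = \frac{136}{74784} = 136 \cdot \frac{1}{74784} = \frac{17}{9348}$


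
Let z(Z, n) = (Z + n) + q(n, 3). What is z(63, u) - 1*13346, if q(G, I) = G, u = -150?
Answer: -13583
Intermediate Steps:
z(Z, n) = Z + 2*n (z(Z, n) = (Z + n) + n = Z + 2*n)
z(63, u) - 1*13346 = (63 + 2*(-150)) - 1*13346 = (63 - 300) - 13346 = -237 - 13346 = -13583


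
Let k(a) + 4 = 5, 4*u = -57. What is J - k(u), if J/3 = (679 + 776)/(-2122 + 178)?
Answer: -701/216 ≈ -3.2454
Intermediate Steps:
J = -485/216 (J = 3*((679 + 776)/(-2122 + 178)) = 3*(1455/(-1944)) = 3*(1455*(-1/1944)) = 3*(-485/648) = -485/216 ≈ -2.2454)
u = -57/4 (u = (¼)*(-57) = -57/4 ≈ -14.250)
k(a) = 1 (k(a) = -4 + 5 = 1)
J - k(u) = -485/216 - 1*1 = -485/216 - 1 = -701/216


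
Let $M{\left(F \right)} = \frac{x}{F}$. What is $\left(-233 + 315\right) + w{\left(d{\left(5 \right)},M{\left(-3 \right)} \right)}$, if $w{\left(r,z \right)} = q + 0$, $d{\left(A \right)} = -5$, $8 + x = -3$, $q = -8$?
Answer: $74$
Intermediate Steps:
$x = -11$ ($x = -8 - 3 = -11$)
$M{\left(F \right)} = - \frac{11}{F}$
$w{\left(r,z \right)} = -8$ ($w{\left(r,z \right)} = -8 + 0 = -8$)
$\left(-233 + 315\right) + w{\left(d{\left(5 \right)},M{\left(-3 \right)} \right)} = \left(-233 + 315\right) - 8 = 82 - 8 = 74$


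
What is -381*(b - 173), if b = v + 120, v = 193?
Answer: -53340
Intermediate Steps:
b = 313 (b = 193 + 120 = 313)
-381*(b - 173) = -381*(313 - 173) = -381*140 = -53340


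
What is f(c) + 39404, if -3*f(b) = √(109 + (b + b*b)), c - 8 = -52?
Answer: 39404 - √2001/3 ≈ 39389.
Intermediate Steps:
c = -44 (c = 8 - 52 = -44)
f(b) = -√(109 + b + b²)/3 (f(b) = -√(109 + (b + b*b))/3 = -√(109 + (b + b²))/3 = -√(109 + b + b²)/3)
f(c) + 39404 = -√(109 - 44 + (-44)²)/3 + 39404 = -√(109 - 44 + 1936)/3 + 39404 = -√2001/3 + 39404 = 39404 - √2001/3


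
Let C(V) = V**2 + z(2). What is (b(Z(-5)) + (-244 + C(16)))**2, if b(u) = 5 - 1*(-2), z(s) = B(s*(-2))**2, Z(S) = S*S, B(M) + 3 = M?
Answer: 4624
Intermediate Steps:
B(M) = -3 + M
Z(S) = S**2
z(s) = (-3 - 2*s)**2 (z(s) = (-3 + s*(-2))**2 = (-3 - 2*s)**2)
C(V) = 49 + V**2 (C(V) = V**2 + (3 + 2*2)**2 = V**2 + (3 + 4)**2 = V**2 + 7**2 = V**2 + 49 = 49 + V**2)
b(u) = 7 (b(u) = 5 + 2 = 7)
(b(Z(-5)) + (-244 + C(16)))**2 = (7 + (-244 + (49 + 16**2)))**2 = (7 + (-244 + (49 + 256)))**2 = (7 + (-244 + 305))**2 = (7 + 61)**2 = 68**2 = 4624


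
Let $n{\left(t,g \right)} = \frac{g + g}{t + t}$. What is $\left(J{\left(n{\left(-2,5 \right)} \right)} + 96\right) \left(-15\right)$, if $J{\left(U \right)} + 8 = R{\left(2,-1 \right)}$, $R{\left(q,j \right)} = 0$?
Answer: $-1320$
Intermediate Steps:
$n{\left(t,g \right)} = \frac{g}{t}$ ($n{\left(t,g \right)} = \frac{2 g}{2 t} = 2 g \frac{1}{2 t} = \frac{g}{t}$)
$J{\left(U \right)} = -8$ ($J{\left(U \right)} = -8 + 0 = -8$)
$\left(J{\left(n{\left(-2,5 \right)} \right)} + 96\right) \left(-15\right) = \left(-8 + 96\right) \left(-15\right) = 88 \left(-15\right) = -1320$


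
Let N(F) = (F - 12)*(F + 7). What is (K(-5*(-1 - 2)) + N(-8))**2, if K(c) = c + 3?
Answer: 1444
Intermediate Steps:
N(F) = (-12 + F)*(7 + F)
K(c) = 3 + c
(K(-5*(-1 - 2)) + N(-8))**2 = ((3 - 5*(-1 - 2)) + (-84 + (-8)**2 - 5*(-8)))**2 = ((3 - 5*(-3)) + (-84 + 64 + 40))**2 = ((3 + 15) + 20)**2 = (18 + 20)**2 = 38**2 = 1444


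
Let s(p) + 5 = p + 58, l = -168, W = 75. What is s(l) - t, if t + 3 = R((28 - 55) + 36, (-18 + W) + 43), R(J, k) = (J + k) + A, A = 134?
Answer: -355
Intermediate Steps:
s(p) = 53 + p (s(p) = -5 + (p + 58) = -5 + (58 + p) = 53 + p)
R(J, k) = 134 + J + k (R(J, k) = (J + k) + 134 = 134 + J + k)
t = 240 (t = -3 + (134 + ((28 - 55) + 36) + ((-18 + 75) + 43)) = -3 + (134 + (-27 + 36) + (57 + 43)) = -3 + (134 + 9 + 100) = -3 + 243 = 240)
s(l) - t = (53 - 168) - 1*240 = -115 - 240 = -355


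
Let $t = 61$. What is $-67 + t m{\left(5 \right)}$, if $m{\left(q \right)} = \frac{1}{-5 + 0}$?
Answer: $- \frac{396}{5} \approx -79.2$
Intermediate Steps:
$m{\left(q \right)} = - \frac{1}{5}$ ($m{\left(q \right)} = \frac{1}{-5} = - \frac{1}{5}$)
$-67 + t m{\left(5 \right)} = -67 + 61 \left(- \frac{1}{5}\right) = -67 - \frac{61}{5} = - \frac{396}{5}$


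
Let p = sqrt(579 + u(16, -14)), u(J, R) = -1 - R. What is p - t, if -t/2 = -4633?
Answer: -9266 + 4*sqrt(37) ≈ -9241.7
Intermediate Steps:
t = 9266 (t = -2*(-4633) = 9266)
p = 4*sqrt(37) (p = sqrt(579 + (-1 - 1*(-14))) = sqrt(579 + (-1 + 14)) = sqrt(579 + 13) = sqrt(592) = 4*sqrt(37) ≈ 24.331)
p - t = 4*sqrt(37) - 1*9266 = 4*sqrt(37) - 9266 = -9266 + 4*sqrt(37)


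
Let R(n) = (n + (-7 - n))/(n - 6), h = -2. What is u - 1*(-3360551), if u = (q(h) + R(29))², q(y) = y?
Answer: 1777734288/529 ≈ 3.3606e+6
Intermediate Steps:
R(n) = -7/(-6 + n)
u = 2809/529 (u = (-2 - 7/(-6 + 29))² = (-2 - 7/23)² = (-53/23)² = 2809/529 ≈ 5.3100)
u - 1*(-3360551) = 2809/529 - 1*(-3360551) = 2809/529 + 3360551 = 1777734288/529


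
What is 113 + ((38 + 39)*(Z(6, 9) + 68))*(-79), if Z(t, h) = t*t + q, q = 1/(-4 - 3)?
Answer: -631650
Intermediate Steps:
q = -⅐ (q = 1/(-7) = -⅐ ≈ -0.14286)
Z(t, h) = -⅐ + t² (Z(t, h) = t*t - ⅐ = t² - ⅐ = -⅐ + t²)
113 + ((38 + 39)*(Z(6, 9) + 68))*(-79) = 113 + ((38 + 39)*((-⅐ + 6²) + 68))*(-79) = 113 + (77*((-⅐ + 36) + 68))*(-79) = 113 + (77*(251/7 + 68))*(-79) = 113 + (77*(727/7))*(-79) = 113 + 7997*(-79) = 113 - 631763 = -631650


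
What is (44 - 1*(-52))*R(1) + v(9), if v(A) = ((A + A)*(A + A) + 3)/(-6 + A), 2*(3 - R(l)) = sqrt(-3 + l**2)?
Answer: 397 - 48*I*sqrt(2) ≈ 397.0 - 67.882*I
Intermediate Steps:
R(l) = 3 - sqrt(-3 + l**2)/2
v(A) = (3 + 4*A**2)/(-6 + A) (v(A) = ((2*A)*(2*A) + 3)/(-6 + A) = (4*A**2 + 3)/(-6 + A) = (3 + 4*A**2)/(-6 + A))
(44 - 1*(-52))*R(1) + v(9) = (44 - 1*(-52))*(3 - sqrt(-3 + 1**2)/2) + (3 + 4*9**2)/(-6 + 9) = (44 + 52)*(3 - sqrt(-3 + 1)/2) + (3 + 4*81)/3 = 96*(3 - I*sqrt(2)/2) + (3 + 324)/3 = 96*(3 - I*sqrt(2)/2) + (1/3)*327 = 96*(3 - I*sqrt(2)/2) + 109 = (288 - 48*I*sqrt(2)) + 109 = 397 - 48*I*sqrt(2)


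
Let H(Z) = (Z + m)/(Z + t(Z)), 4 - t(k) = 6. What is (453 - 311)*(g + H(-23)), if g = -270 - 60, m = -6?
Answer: -1167382/25 ≈ -46695.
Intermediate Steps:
t(k) = -2 (t(k) = 4 - 1*6 = 4 - 6 = -2)
g = -330
H(Z) = (-6 + Z)/(-2 + Z) (H(Z) = (Z - 6)/(Z - 2) = (-6 + Z)/(-2 + Z))
(453 - 311)*(g + H(-23)) = (453 - 311)*(-330 + (-6 - 23)/(-2 - 23)) = 142*(-330 - 29/(-25)) = 142*(-330 - 1/25*(-29)) = 142*(-330 + 29/25) = 142*(-8221/25) = -1167382/25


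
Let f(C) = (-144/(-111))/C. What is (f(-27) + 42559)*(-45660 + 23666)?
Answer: -311701849214/333 ≈ -9.3604e+8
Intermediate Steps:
f(C) = 48/(37*C) (f(C) = (-144*(-1/111))/C = 48/(37*C))
(f(-27) + 42559)*(-45660 + 23666) = ((48/37)/(-27) + 42559)*(-45660 + 23666) = ((48/37)*(-1/27) + 42559)*(-21994) = (-16/333 + 42559)*(-21994) = (14172131/333)*(-21994) = -311701849214/333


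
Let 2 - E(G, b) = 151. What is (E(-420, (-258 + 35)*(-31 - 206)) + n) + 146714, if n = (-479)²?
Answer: 376006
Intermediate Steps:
E(G, b) = -149 (E(G, b) = 2 - 1*151 = 2 - 151 = -149)
n = 229441
(E(-420, (-258 + 35)*(-31 - 206)) + n) + 146714 = (-149 + 229441) + 146714 = 229292 + 146714 = 376006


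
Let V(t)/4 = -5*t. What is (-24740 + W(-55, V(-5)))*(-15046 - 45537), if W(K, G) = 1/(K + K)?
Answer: 164870636783/110 ≈ 1.4988e+9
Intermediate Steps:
V(t) = -20*t (V(t) = 4*(-5*t) = -20*t)
W(K, G) = 1/(2*K)
(-24740 + W(-55, V(-5)))*(-15046 - 45537) = (-24740 + (½)/(-55))*(-15046 - 45537) = (-24740 + (½)*(-1/55))*(-60583) = (-24740 - 1/110)*(-60583) = -2721401/110*(-60583) = 164870636783/110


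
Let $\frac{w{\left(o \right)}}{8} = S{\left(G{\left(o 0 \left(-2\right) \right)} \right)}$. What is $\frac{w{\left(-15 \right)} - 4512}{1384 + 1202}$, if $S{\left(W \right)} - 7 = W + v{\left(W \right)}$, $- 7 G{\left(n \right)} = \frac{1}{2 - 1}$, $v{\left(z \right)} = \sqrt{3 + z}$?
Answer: $- \frac{5200}{3017} + \frac{8 \sqrt{35}}{9051} \approx -1.7183$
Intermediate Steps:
$G{\left(n \right)} = - \frac{1}{7}$ ($G{\left(n \right)} = - \frac{1}{7 \left(2 - 1\right)} = - \frac{1}{7 \cdot 1} = \left(- \frac{1}{7}\right) 1 = - \frac{1}{7}$)
$S{\left(W \right)} = 7 + W + \sqrt{3 + W}$ ($S{\left(W \right)} = 7 + \left(W + \sqrt{3 + W}\right) = 7 + W + \sqrt{3 + W}$)
$w{\left(o \right)} = \frac{384}{7} + \frac{16 \sqrt{35}}{7}$ ($w{\left(o \right)} = 8 \left(7 - \frac{1}{7} + \sqrt{3 - \frac{1}{7}}\right) = 8 \left(7 - \frac{1}{7} + \sqrt{\frac{20}{7}}\right) = 8 \left(7 - \frac{1}{7} + \frac{2 \sqrt{35}}{7}\right) = 8 \left(\frac{48}{7} + \frac{2 \sqrt{35}}{7}\right) = \frac{384}{7} + \frac{16 \sqrt{35}}{7}$)
$\frac{w{\left(-15 \right)} - 4512}{1384 + 1202} = \frac{\left(\frac{384}{7} + \frac{16 \sqrt{35}}{7}\right) - 4512}{1384 + 1202} = \frac{- \frac{31200}{7} + \frac{16 \sqrt{35}}{7}}{2586} = \left(- \frac{31200}{7} + \frac{16 \sqrt{35}}{7}\right) \frac{1}{2586} = - \frac{5200}{3017} + \frac{8 \sqrt{35}}{9051}$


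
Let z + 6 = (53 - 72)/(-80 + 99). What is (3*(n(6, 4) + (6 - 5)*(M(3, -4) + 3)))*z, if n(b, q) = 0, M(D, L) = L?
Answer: 21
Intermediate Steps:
z = -7 (z = -6 + (53 - 72)/(-80 + 99) = -6 - 19/19 = -6 - 19*1/19 = -6 - 1 = -7)
(3*(n(6, 4) + (6 - 5)*(M(3, -4) + 3)))*z = (3*(0 + (6 - 5)*(-4 + 3)))*(-7) = (3*(0 + 1*(-1)))*(-7) = (3*(0 - 1))*(-7) = (3*(-1))*(-7) = -3*(-7) = 21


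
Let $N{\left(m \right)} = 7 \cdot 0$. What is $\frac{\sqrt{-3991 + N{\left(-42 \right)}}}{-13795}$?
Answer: $- \frac{i \sqrt{3991}}{13795} \approx - 0.0045795 i$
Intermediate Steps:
$N{\left(m \right)} = 0$
$\frac{\sqrt{-3991 + N{\left(-42 \right)}}}{-13795} = \frac{\sqrt{-3991 + 0}}{-13795} = \sqrt{-3991} \left(- \frac{1}{13795}\right) = i \sqrt{3991} \left(- \frac{1}{13795}\right) = - \frac{i \sqrt{3991}}{13795}$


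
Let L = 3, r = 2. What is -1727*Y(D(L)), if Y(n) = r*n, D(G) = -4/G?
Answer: 13816/3 ≈ 4605.3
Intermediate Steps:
Y(n) = 2*n
-1727*Y(D(L)) = -3454*(-4/3) = -3454*(-4*1/3) = -3454*(-4)/3 = -1727*(-8/3) = 13816/3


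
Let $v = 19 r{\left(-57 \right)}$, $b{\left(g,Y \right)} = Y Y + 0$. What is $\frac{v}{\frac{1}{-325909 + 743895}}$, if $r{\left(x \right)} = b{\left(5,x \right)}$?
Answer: $25802693766$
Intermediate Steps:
$b{\left(g,Y \right)} = Y^{2}$ ($b{\left(g,Y \right)} = Y^{2} + 0 = Y^{2}$)
$r{\left(x \right)} = x^{2}$
$v = 61731$ ($v = 19 \left(-57\right)^{2} = 19 \cdot 3249 = 61731$)
$\frac{v}{\frac{1}{-325909 + 743895}} = \frac{61731}{\frac{1}{-325909 + 743895}} = \frac{61731}{\frac{1}{417986}} = 61731 \frac{1}{\frac{1}{417986}} = 61731 \cdot 417986 = 25802693766$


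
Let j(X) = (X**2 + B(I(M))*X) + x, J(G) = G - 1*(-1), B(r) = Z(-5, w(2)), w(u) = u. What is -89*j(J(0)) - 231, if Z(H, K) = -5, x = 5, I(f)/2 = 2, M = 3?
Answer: -320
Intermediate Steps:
I(f) = 4 (I(f) = 2*2 = 4)
B(r) = -5
J(G) = 1 + G (J(G) = G + 1 = 1 + G)
j(X) = 5 + X**2 - 5*X (j(X) = (X**2 - 5*X) + 5 = 5 + X**2 - 5*X)
-89*j(J(0)) - 231 = -89*(5 + (1 + 0)**2 - 5*(1 + 0)) - 231 = -89*(5 + 1**2 - 5*1) - 231 = -89*(5 + 1 - 5) - 231 = -89*1 - 231 = -89 - 231 = -320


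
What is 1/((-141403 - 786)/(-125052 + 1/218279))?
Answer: 27296225507/31036872731 ≈ 0.87948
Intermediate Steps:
1/((-141403 - 786)/(-125052 + 1/218279)) = 1/(-142189/(-125052 + 1/218279)) = 1/(-142189/(-27296225507/218279)) = 1/(-142189*(-218279/27296225507)) = 1/(31036872731/27296225507) = 27296225507/31036872731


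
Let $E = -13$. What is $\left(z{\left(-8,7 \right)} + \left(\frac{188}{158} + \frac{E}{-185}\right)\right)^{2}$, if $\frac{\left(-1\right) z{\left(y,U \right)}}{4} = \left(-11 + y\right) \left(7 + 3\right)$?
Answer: $\frac{123783803917489}{213598225} \approx 5.7952 \cdot 10^{5}$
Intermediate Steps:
$z{\left(y,U \right)} = 440 - 40 y$ ($z{\left(y,U \right)} = - 4 \left(-11 + y\right) \left(7 + 3\right) = - 4 \left(-11 + y\right) 10 = - 4 \left(-110 + 10 y\right) = 440 - 40 y$)
$\left(z{\left(-8,7 \right)} + \left(\frac{188}{158} + \frac{E}{-185}\right)\right)^{2} = \left(\left(440 - -320\right) + \left(\frac{188}{158} - \frac{13}{-185}\right)\right)^{2} = \left(\left(440 + 320\right) + \left(188 \cdot \frac{1}{158} - - \frac{13}{185}\right)\right)^{2} = \left(760 + \left(\frac{94}{79} + \frac{13}{185}\right)\right)^{2} = \left(760 + \frac{18417}{14615}\right)^{2} = \left(\frac{11125817}{14615}\right)^{2} = \frac{123783803917489}{213598225}$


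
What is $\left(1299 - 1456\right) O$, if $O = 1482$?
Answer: $-232674$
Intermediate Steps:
$\left(1299 - 1456\right) O = \left(1299 - 1456\right) 1482 = \left(-157\right) 1482 = -232674$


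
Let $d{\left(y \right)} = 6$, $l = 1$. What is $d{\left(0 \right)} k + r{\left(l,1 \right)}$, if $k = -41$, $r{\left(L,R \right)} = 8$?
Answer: $-238$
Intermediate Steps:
$d{\left(0 \right)} k + r{\left(l,1 \right)} = 6 \left(-41\right) + 8 = -246 + 8 = -238$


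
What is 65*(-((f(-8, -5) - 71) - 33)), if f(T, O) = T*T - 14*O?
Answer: -1950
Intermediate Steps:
f(T, O) = T² - 14*O
65*(-((f(-8, -5) - 71) - 33)) = 65*(-((((-8)² - 14*(-5)) - 71) - 33)) = 65*(-(((64 + 70) - 71) - 33)) = 65*(-((134 - 71) - 33)) = 65*(-(63 - 33)) = 65*(-1*30) = 65*(-30) = -1950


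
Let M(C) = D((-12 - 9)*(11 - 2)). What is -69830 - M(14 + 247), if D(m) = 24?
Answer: -69854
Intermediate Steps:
M(C) = 24
-69830 - M(14 + 247) = -69830 - 1*24 = -69830 - 24 = -69854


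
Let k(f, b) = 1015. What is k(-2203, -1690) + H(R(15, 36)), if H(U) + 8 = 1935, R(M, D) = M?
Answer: 2942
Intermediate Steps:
H(U) = 1927 (H(U) = -8 + 1935 = 1927)
k(-2203, -1690) + H(R(15, 36)) = 1015 + 1927 = 2942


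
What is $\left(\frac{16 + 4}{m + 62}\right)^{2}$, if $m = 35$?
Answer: $\frac{400}{9409} \approx 0.042512$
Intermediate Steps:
$\left(\frac{16 + 4}{m + 62}\right)^{2} = \left(\frac{16 + 4}{35 + 62}\right)^{2} = \left(\frac{20}{97}\right)^{2} = \frac{400}{9409}$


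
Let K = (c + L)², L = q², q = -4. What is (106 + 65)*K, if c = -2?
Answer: 33516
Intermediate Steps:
L = 16 (L = (-4)² = 16)
K = 196 (K = (-2 + 16)² = 14² = 196)
(106 + 65)*K = (106 + 65)*196 = 171*196 = 33516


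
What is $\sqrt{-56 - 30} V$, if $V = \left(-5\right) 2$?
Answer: $- 10 i \sqrt{86} \approx - 92.736 i$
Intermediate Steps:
$V = -10$
$\sqrt{-56 - 30} V = \sqrt{-56 - 30} \left(-10\right) = \sqrt{-86} \left(-10\right) = i \sqrt{86} \left(-10\right) = - 10 i \sqrt{86}$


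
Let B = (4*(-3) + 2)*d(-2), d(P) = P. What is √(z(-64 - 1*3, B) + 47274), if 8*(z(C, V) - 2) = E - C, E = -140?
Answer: 3*√84030/4 ≈ 217.41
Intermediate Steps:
B = 20 (B = (4*(-3) + 2)*(-2) = (-12 + 2)*(-2) = -10*(-2) = 20)
z(C, V) = -31/2 - C/8 (z(C, V) = 2 + (-140 - C)/8 = 2 + (-35/2 - C/8) = -31/2 - C/8)
√(z(-64 - 1*3, B) + 47274) = √((-31/2 - (-64 - 1*3)/8) + 47274) = √((-31/2 - (-64 - 3)/8) + 47274) = √((-31/2 - ⅛*(-67)) + 47274) = √((-31/2 + 67/8) + 47274) = √(-57/8 + 47274) = √(378135/8) = 3*√84030/4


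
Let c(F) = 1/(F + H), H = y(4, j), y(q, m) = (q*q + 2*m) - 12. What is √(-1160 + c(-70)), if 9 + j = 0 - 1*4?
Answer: I*√2454583/46 ≈ 34.059*I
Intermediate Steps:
j = -13 (j = -9 + (0 - 1*4) = -9 + (0 - 4) = -9 - 4 = -13)
y(q, m) = -12 + q² + 2*m (y(q, m) = (q² + 2*m) - 12 = -12 + q² + 2*m)
H = -22 (H = -12 + 4² + 2*(-13) = -12 + 16 - 26 = -22)
c(F) = 1/(-22 + F) (c(F) = 1/(F - 22) = 1/(-22 + F))
√(-1160 + c(-70)) = √(-1160 + 1/(-22 - 70)) = √(-1160 + 1/(-92)) = √(-1160 - 1/92) = √(-106721/92) = I*√2454583/46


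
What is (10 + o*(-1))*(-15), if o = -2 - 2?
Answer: -210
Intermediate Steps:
o = -4
(10 + o*(-1))*(-15) = (10 - 4*(-1))*(-15) = (10 + 4)*(-15) = 14*(-15) = -210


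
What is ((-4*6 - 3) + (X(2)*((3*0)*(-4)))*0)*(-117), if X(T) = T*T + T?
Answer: 3159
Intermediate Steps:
X(T) = T + T² (X(T) = T² + T = T + T²)
((-4*6 - 3) + (X(2)*((3*0)*(-4)))*0)*(-117) = ((-4*6 - 3) + ((2*(1 + 2))*((3*0)*(-4)))*0)*(-117) = ((-24 - 3) + ((2*3)*(0*(-4)))*0)*(-117) = (-27 + (6*0)*0)*(-117) = (-27 + 0*0)*(-117) = (-27 + 0)*(-117) = -27*(-117) = 3159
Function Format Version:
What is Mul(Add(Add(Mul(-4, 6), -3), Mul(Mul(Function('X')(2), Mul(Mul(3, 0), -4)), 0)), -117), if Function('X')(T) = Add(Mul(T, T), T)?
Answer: 3159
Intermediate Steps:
Function('X')(T) = Add(T, Pow(T, 2)) (Function('X')(T) = Add(Pow(T, 2), T) = Add(T, Pow(T, 2)))
Mul(Add(Add(Mul(-4, 6), -3), Mul(Mul(Function('X')(2), Mul(Mul(3, 0), -4)), 0)), -117) = Mul(Add(Add(Mul(-4, 6), -3), Mul(Mul(Mul(2, Add(1, 2)), Mul(Mul(3, 0), -4)), 0)), -117) = Mul(Add(Add(-24, -3), Mul(Mul(Mul(2, 3), Mul(0, -4)), 0)), -117) = Mul(Add(-27, Mul(Mul(6, 0), 0)), -117) = Mul(Add(-27, Mul(0, 0)), -117) = Mul(Add(-27, 0), -117) = Mul(-27, -117) = 3159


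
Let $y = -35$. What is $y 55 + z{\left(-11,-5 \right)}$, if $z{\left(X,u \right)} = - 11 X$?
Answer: $-1804$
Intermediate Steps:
$y 55 + z{\left(-11,-5 \right)} = \left(-35\right) 55 - -121 = -1925 + 121 = -1804$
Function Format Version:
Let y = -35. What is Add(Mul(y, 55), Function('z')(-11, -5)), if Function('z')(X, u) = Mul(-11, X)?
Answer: -1804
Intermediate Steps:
Add(Mul(y, 55), Function('z')(-11, -5)) = Add(Mul(-35, 55), Mul(-11, -11)) = Add(-1925, 121) = -1804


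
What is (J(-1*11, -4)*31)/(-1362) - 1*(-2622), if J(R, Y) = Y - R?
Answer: 3570947/1362 ≈ 2621.8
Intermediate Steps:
(J(-1*11, -4)*31)/(-1362) - 1*(-2622) = ((-4 - (-1)*11)*31)/(-1362) - 1*(-2622) = ((-4 - 1*(-11))*31)*(-1/1362) + 2622 = ((-4 + 11)*31)*(-1/1362) + 2622 = (7*31)*(-1/1362) + 2622 = 217*(-1/1362) + 2622 = -217/1362 + 2622 = 3570947/1362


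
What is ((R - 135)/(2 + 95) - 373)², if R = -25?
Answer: 1320668281/9409 ≈ 1.4036e+5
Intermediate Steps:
((R - 135)/(2 + 95) - 373)² = ((-25 - 135)/(2 + 95) - 373)² = (-160/97 - 373)² = (-36341/97)² = 1320668281/9409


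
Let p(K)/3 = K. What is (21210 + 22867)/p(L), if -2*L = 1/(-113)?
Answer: 9961402/3 ≈ 3.3205e+6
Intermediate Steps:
L = 1/226 (L = -1/2/(-113) = -1/2*(-1/113) = 1/226 ≈ 0.0044248)
p(K) = 3*K
(21210 + 22867)/p(L) = (21210 + 22867)/((3*(1/226))) = 44077/(3/226) = 44077*(226/3) = 9961402/3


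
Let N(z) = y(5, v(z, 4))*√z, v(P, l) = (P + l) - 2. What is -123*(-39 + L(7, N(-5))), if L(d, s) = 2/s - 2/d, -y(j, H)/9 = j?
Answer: 33825/7 - 82*I*√5/75 ≈ 4832.1 - 2.4448*I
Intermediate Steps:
v(P, l) = -2 + P + l
y(j, H) = -9*j
N(z) = -45*√z (N(z) = (-9*5)*√z = -45*√z)
L(d, s) = -2/d + 2/s
-123*(-39 + L(7, N(-5))) = -123*(-39 + (-2/7 + 2/((-45*I*√5)))) = -123*(-39 + (-2/7 + 2*(I*√5/225))) = -123*(-39 + (-2/7 + 2*I*√5/225)) = -123*(-275/7 + 2*I*√5/225) = 33825/7 - 82*I*√5/75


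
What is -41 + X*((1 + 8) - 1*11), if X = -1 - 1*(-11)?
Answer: -61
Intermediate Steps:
X = 10 (X = -1 + 11 = 10)
-41 + X*((1 + 8) - 1*11) = -41 + 10*((1 + 8) - 1*11) = -41 + 10*(9 - 11) = -41 + 10*(-2) = -41 - 20 = -61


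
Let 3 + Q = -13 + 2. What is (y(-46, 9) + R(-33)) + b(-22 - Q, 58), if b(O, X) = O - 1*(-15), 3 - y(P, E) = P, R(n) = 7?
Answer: 63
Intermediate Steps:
Q = -14 (Q = -3 + (-13 + 2) = -3 - 11 = -14)
y(P, E) = 3 - P
b(O, X) = 15 + O (b(O, X) = O + 15 = 15 + O)
(y(-46, 9) + R(-33)) + b(-22 - Q, 58) = ((3 - 1*(-46)) + 7) + (15 + (-22 - 1*(-14))) = ((3 + 46) + 7) + (15 + (-22 + 14)) = (49 + 7) + (15 - 8) = 56 + 7 = 63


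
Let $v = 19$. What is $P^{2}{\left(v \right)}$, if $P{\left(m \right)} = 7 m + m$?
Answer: $23104$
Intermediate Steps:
$P{\left(m \right)} = 8 m$
$P^{2}{\left(v \right)} = \left(8 \cdot 19\right)^{2} = 152^{2} = 23104$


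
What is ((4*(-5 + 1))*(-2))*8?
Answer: 256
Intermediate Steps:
((4*(-5 + 1))*(-2))*8 = ((4*(-4))*(-2))*8 = -16*(-2)*8 = 32*8 = 256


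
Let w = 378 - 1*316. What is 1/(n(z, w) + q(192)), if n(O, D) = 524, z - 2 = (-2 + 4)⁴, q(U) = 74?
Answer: 1/598 ≈ 0.0016722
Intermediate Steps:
w = 62 (w = 378 - 316 = 62)
z = 18 (z = 2 + (-2 + 4)⁴ = 2 + 2⁴ = 2 + 16 = 18)
1/(n(z, w) + q(192)) = 1/(524 + 74) = 1/598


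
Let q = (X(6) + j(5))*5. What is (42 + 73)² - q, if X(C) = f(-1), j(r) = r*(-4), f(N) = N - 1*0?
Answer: 13330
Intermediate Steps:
f(N) = N (f(N) = N + 0 = N)
j(r) = -4*r
X(C) = -1
q = -105 (q = (-1 - 4*5)*5 = (-1 - 20)*5 = -21*5 = -105)
(42 + 73)² - q = (42 + 73)² - 1*(-105) = 115² + 105 = 13225 + 105 = 13330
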